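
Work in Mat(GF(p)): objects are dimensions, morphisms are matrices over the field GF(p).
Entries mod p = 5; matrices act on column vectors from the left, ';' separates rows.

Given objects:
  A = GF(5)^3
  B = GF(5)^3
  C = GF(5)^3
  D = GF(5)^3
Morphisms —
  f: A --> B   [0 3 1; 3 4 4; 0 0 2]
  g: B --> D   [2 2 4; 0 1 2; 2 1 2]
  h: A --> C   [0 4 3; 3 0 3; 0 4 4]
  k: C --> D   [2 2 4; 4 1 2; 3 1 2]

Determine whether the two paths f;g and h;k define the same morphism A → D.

1) trace f;g:
  e0=[1,0,0] f-->[0,3,0] g-->[1,3,3]
  e1=[0,1,0] f-->[3,4,0] g-->[4,4,0]
  e2=[0,0,1] f-->[1,4,2] g-->[3,3,0]
  ⟦path⟧₁ = [1 4 3; 3 4 3; 3 0 0]
2) trace h;k:
  e0=[1,0,0] h-->[0,3,0] k-->[1,3,3]
  e1=[0,1,0] h-->[4,0,4] k-->[4,4,0]
  e2=[0,0,1] h-->[3,3,4] k-->[3,3,0]
  ⟦path⟧₂ = [1 4 3; 3 4 3; 3 0 0]
Equal? YES — commutes

Answer: COMMUTES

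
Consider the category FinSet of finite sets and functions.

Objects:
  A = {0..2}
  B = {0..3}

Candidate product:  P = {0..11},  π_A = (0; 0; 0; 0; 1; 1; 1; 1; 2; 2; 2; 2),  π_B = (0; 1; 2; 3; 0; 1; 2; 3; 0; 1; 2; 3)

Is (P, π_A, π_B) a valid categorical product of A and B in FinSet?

|A|·|B| = 3·4 = 12;  |P| = 12
Check the pairing map k ↦ (π_A(k), π_B(k)):
  0 : (0,0)
  1 : (0,1)
  2 : (0,2)
  3 : (0,3)
  4 : (1,0)
  5 : (1,1)
  6 : (1,2)
  7 : (1,3)
  8 : (2,0)
  9 : (2,1)
  10 : (2,2)
  11 : (2,3)
distinct pairs in image: 12 / 12 needed
  → bijection onto A×B; projections well-typed.

Answer: VALID PRODUCT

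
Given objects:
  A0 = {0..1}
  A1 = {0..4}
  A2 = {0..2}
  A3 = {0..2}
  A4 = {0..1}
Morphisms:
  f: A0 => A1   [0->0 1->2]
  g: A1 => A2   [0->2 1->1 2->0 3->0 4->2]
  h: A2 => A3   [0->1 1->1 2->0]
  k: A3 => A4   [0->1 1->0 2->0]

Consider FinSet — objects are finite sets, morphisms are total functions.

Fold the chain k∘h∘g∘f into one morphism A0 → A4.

  0 f=>0 g=>2 h=>0 k=>1
  1 f=>2 g=>0 h=>1 k=>0
⟦path⟧: [0->1 1->0]

Answer: [0->1 1->0]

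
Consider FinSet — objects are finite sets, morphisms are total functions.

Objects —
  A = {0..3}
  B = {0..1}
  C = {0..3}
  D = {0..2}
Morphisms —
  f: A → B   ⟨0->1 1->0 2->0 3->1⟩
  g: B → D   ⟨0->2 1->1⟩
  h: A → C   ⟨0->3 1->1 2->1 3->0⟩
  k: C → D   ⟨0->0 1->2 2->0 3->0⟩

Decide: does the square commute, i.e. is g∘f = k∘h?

Answer: DOES NOT COMMUTE

Work:
Along f;g (path 1):
  0 f→1 g→1
  1 f→0 g→2
  2 f→0 g→2
  3 f→1 g→1
  ⟦path⟧₁ = ⟨0->1 1->2 2->2 3->1⟩
Along h;k (path 2):
  0 h→3 k→0
  1 h→1 k→2
  2 h→1 k→2
  3 h→0 k→0
  ⟦path⟧₂ = ⟨0->0 1->2 2->2 3->0⟩
Equal? differ; not commutative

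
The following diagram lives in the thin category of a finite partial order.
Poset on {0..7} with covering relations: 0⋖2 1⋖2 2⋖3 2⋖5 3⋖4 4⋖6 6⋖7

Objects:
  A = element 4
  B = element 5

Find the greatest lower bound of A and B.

Answer: A∧B = 2

Derivation:
Lower bounds of A=4 and B=5: {0,1,2}
  0 <= 2
  1 <= 2
  2 <= 2
glb = 2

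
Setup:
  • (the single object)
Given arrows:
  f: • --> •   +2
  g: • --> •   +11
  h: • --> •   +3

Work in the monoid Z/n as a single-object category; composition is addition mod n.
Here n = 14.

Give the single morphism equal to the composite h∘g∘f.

Answer: +2

Derivation:
  0 +2≡2 +11≡13 +3≡2  (mod 14)
result: +2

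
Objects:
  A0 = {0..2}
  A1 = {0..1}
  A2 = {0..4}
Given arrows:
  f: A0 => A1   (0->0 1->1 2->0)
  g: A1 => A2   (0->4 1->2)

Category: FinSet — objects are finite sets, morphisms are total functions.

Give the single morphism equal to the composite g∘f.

Answer: (0->4 1->2 2->4)

Work:
  0 f=>0 g=>4
  1 f=>1 g=>2
  2 f=>0 g=>4
⟦path⟧: (0->4 1->2 2->4)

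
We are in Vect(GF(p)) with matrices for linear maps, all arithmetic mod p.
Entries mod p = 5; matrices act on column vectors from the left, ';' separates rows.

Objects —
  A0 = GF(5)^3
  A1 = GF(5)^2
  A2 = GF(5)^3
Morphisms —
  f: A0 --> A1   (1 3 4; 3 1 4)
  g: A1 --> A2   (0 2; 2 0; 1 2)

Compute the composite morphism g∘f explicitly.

Answer: (1 2 3; 2 1 3; 2 0 2)

Derivation:
  e0=(1,0,0) f-->(1,3) g-->(1,2,2)
  e1=(0,1,0) f-->(3,1) g-->(2,1,0)
  e2=(0,0,1) f-->(4,4) g-->(3,3,2)
result: (1 2 3; 2 1 3; 2 0 2)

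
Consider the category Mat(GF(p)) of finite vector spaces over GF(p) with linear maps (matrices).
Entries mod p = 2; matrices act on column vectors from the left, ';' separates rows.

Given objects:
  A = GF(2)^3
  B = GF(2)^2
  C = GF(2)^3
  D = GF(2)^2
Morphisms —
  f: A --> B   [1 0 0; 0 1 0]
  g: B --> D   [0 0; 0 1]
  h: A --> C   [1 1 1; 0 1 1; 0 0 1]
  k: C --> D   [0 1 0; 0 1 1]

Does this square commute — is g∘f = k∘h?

1) trace f;g:
  e0=(1,0,0) f-->(1,0) g-->(0,0)
  e1=(0,1,0) f-->(0,1) g-->(0,1)
  e2=(0,0,1) f-->(0,0) g-->(0,0)
  ⟦path⟧₁ = [0 0 0; 0 1 0]
2) trace h;k:
  e0=(1,0,0) h-->(1,0,0) k-->(0,0)
  e1=(0,1,0) h-->(1,1,0) k-->(1,1)
  e2=(0,0,1) h-->(1,1,1) k-->(1,0)
  ⟦path⟧₂ = [0 1 1; 0 1 0]
Equal? NO — does not commute

Answer: DOES NOT COMMUTE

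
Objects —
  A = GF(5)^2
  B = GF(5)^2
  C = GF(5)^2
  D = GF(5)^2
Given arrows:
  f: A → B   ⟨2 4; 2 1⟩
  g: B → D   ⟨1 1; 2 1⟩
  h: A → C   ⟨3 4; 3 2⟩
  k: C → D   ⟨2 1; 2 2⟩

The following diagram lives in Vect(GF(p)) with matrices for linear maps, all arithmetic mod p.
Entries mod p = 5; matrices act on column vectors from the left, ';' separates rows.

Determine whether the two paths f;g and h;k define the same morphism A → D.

1) trace f;g:
  e0=[1,0] f→[2,2] g→[4,1]
  e1=[0,1] f→[4,1] g→[0,4]
  ⟦path⟧₁ = ⟨4 0; 1 4⟩
2) trace h;k:
  e0=[1,0] h→[3,3] k→[4,2]
  e1=[0,1] h→[4,2] k→[0,2]
  ⟦path⟧₂ = ⟨4 0; 2 2⟩
Equal? NO — does not commute

Answer: DOES NOT COMMUTE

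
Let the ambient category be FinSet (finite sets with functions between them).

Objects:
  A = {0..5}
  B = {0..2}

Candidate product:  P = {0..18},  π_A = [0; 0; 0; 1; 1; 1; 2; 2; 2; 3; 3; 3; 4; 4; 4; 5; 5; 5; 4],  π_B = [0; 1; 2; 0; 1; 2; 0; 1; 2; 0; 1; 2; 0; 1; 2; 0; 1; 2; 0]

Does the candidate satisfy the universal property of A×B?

Answer: NOT A VALID PRODUCT — |P|=19 ≠ |A|·|B|=18

Work:
|A|·|B| = 6·3 = 18;  |P| = 19
  → cardinalities differ; no bijection possible.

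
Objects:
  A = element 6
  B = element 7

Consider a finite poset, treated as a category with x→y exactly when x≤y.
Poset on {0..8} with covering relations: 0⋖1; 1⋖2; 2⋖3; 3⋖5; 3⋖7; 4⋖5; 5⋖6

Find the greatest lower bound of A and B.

Answer: A∧B = 3

Work:
Common predecessors of 6,7: {0,1,2,3}
  0 ≤ 3
  1 ≤ 3
  2 ≤ 3
  3 ≤ 3
glb = 3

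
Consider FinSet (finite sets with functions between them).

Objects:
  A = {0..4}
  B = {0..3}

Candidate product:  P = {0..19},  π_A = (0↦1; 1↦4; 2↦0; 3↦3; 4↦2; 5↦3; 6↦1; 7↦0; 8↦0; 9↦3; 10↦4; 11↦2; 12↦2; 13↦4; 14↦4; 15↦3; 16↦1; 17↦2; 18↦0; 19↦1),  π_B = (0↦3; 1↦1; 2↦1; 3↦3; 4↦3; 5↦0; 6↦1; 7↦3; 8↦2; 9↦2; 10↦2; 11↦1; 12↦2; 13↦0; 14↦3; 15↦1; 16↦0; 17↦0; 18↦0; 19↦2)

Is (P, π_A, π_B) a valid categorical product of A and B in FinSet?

|A|·|B| = 5·4 = 20;  |P| = 20
Check the pairing map k ↦ (π_A(k), π_B(k)):
  0 ↦ (1,3)
  1 ↦ (4,1)
  2 ↦ (0,1)
  3 ↦ (3,3)
  4 ↦ (2,3)
  5 ↦ (3,0)
  6 ↦ (1,1)
  7 ↦ (0,3)
  8 ↦ (0,2)
  9 ↦ (3,2)
  10 ↦ (4,2)
  11 ↦ (2,1)
  12 ↦ (2,2)
  13 ↦ (4,0)
  14 ↦ (4,3)
  15 ↦ (3,1)
  16 ↦ (1,0)
  17 ↦ (2,0)
  18 ↦ (0,0)
  19 ↦ (1,2)
distinct pairs in image: 20 / 20 needed
  → bijection onto A×B; projections well-typed.

Answer: VALID PRODUCT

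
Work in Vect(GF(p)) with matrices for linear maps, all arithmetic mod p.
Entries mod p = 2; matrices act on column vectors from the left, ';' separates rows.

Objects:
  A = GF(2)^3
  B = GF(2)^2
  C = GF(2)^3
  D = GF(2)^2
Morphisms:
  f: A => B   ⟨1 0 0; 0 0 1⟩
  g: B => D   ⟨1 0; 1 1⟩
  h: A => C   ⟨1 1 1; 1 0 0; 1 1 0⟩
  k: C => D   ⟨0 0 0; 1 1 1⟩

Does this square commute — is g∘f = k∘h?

Path 1 = f;g:
  e0=(1,0,0) f=>(1,0) g=>(1,1)
  e1=(0,1,0) f=>(0,0) g=>(0,0)
  e2=(0,0,1) f=>(0,1) g=>(0,1)
  result₁ = ⟨1 0 0; 1 0 1⟩
Path 2 = h;k:
  e0=(1,0,0) h=>(1,1,1) k=>(0,1)
  e1=(0,1,0) h=>(1,0,1) k=>(0,0)
  e2=(0,0,1) h=>(1,0,0) k=>(0,1)
  result₂ = ⟨0 0 0; 1 0 1⟩
Equal? differ; not commutative

Answer: DOES NOT COMMUTE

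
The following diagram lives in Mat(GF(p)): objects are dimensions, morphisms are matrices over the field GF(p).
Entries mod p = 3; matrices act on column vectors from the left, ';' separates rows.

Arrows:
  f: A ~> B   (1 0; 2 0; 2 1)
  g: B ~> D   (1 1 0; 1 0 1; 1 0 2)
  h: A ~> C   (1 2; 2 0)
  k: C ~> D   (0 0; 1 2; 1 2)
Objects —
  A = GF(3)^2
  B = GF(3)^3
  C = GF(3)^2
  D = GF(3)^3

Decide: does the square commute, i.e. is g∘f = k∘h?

Answer: DOES NOT COMMUTE

Derivation:
Along f;g (path 1):
  e0=[1,0] f~>[1,2,2] g~>[0,0,2]
  e1=[0,1] f~>[0,0,1] g~>[0,1,2]
  composite₁ = (0 0; 0 1; 2 2)
Along h;k (path 2):
  e0=[1,0] h~>[1,2] k~>[0,2,2]
  e1=[0,1] h~>[2,0] k~>[0,2,2]
  composite₂ = (0 0; 2 2; 2 2)
Equal? NO — does not commute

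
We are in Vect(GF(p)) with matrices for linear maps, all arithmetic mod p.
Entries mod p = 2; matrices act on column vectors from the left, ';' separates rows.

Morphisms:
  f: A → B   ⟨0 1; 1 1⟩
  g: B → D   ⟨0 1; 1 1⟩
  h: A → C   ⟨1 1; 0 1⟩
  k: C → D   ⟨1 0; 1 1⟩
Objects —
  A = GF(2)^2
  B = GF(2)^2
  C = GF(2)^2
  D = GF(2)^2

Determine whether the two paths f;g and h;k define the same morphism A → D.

Path 1 = f;g:
  e0=⟨1,0⟩ f→⟨0,1⟩ g→⟨1,1⟩
  e1=⟨0,1⟩ f→⟨1,1⟩ g→⟨1,0⟩
  ⟦path⟧₁ = ⟨1 1; 1 0⟩
Path 2 = h;k:
  e0=⟨1,0⟩ h→⟨1,0⟩ k→⟨1,1⟩
  e1=⟨0,1⟩ h→⟨1,1⟩ k→⟨1,0⟩
  ⟦path⟧₂ = ⟨1 1; 1 0⟩
Equal? same morphism ✓

Answer: COMMUTES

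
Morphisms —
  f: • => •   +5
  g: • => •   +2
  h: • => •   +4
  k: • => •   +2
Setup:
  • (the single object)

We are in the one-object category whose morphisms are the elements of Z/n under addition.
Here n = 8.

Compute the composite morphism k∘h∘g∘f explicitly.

Answer: +5

Derivation:
  0 +5≡5 +2≡7 +4≡3 +2≡5  (mod 8)
composite: +5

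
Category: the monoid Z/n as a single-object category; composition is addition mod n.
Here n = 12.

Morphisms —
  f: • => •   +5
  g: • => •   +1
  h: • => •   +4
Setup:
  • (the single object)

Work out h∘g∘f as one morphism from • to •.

  0 +5≡5 +1≡6 +4≡10  (mod 12)
result: +10

Answer: +10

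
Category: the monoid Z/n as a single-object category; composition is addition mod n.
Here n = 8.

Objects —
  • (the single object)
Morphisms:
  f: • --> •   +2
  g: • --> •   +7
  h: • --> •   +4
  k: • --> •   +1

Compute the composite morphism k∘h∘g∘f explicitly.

  0 +2≡2 +7≡1 +4≡5 +1≡6  (mod 8)
⟦path⟧: +6

Answer: +6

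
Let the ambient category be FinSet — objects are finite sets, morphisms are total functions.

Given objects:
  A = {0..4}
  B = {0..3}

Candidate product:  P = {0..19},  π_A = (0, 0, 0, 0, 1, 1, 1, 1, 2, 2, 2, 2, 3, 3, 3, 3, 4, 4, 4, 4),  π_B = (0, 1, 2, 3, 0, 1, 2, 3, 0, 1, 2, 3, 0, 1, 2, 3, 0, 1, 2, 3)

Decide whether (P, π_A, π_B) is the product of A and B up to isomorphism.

|A|·|B| = 5·4 = 20;  |P| = 20
Check the pairing map k ↦ (π_A(k), π_B(k)):
  0 : (0,0)
  1 : (0,1)
  2 : (0,2)
  3 : (0,3)
  4 : (1,0)
  5 : (1,1)
  6 : (1,2)
  7 : (1,3)
  8 : (2,0)
  9 : (2,1)
  10 : (2,2)
  11 : (2,3)
  12 : (3,0)
  13 : (3,1)
  14 : (3,2)
  15 : (3,3)
  16 : (4,0)
  17 : (4,1)
  18 : (4,2)
  19 : (4,3)
distinct pairs in image: 20 / 20 needed
  → bijection onto A×B; projections well-typed.

Answer: VALID PRODUCT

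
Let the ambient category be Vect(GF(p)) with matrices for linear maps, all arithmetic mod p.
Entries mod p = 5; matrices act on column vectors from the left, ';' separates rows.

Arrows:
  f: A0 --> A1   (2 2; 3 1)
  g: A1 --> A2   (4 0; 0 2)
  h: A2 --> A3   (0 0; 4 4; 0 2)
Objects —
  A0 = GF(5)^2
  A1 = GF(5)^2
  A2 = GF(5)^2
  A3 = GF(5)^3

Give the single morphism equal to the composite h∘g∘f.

Answer: (0 0; 1 0; 2 4)

Derivation:
  e0=⟨1,0⟩ f-->⟨2,3⟩ g-->⟨3,1⟩ h-->⟨0,1,2⟩
  e1=⟨0,1⟩ f-->⟨2,1⟩ g-->⟨3,2⟩ h-->⟨0,0,4⟩
result: (0 0; 1 0; 2 4)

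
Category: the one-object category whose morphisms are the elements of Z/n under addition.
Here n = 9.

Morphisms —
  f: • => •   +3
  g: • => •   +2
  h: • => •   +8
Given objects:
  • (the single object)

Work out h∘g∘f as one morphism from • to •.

Answer: +4

Work:
  0 +3≡3 +2≡5 +8≡4  (mod 9)
⟦path⟧: +4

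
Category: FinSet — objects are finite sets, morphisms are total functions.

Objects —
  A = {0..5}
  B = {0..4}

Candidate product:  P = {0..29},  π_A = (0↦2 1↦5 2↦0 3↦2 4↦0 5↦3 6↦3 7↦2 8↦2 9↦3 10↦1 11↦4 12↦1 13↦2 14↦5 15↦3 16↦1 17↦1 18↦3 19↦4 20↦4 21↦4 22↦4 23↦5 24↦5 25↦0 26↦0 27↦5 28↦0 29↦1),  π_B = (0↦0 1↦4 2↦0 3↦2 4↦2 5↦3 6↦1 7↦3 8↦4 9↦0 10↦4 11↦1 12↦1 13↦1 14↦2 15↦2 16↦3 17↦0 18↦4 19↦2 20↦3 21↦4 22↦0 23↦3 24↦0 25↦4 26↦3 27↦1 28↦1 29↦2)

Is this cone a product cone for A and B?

Answer: VALID PRODUCT

Work:
|A|·|B| = 6·5 = 30;  |P| = 30
Check the pairing map k ↦ (π_A(k), π_B(k)):
  0 ↦ (2,0)
  1 ↦ (5,4)
  2 ↦ (0,0)
  3 ↦ (2,2)
  4 ↦ (0,2)
  5 ↦ (3,3)
  6 ↦ (3,1)
  7 ↦ (2,3)
  8 ↦ (2,4)
  9 ↦ (3,0)
  10 ↦ (1,4)
  11 ↦ (4,1)
  12 ↦ (1,1)
  13 ↦ (2,1)
  14 ↦ (5,2)
  15 ↦ (3,2)
  16 ↦ (1,3)
  17 ↦ (1,0)
  18 ↦ (3,4)
  19 ↦ (4,2)
  20 ↦ (4,3)
  21 ↦ (4,4)
  22 ↦ (4,0)
  23 ↦ (5,3)
  24 ↦ (5,0)
  25 ↦ (0,4)
  26 ↦ (0,3)
  27 ↦ (5,1)
  28 ↦ (0,1)
  29 ↦ (1,2)
distinct pairs in image: 30 / 30 needed
  → bijection onto A×B; projections well-typed.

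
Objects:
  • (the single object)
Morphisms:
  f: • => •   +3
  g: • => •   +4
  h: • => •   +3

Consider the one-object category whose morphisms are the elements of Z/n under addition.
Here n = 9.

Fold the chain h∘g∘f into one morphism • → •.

  0 +3≡3 +4≡7 +3≡1  (mod 9)
result: +1

Answer: +1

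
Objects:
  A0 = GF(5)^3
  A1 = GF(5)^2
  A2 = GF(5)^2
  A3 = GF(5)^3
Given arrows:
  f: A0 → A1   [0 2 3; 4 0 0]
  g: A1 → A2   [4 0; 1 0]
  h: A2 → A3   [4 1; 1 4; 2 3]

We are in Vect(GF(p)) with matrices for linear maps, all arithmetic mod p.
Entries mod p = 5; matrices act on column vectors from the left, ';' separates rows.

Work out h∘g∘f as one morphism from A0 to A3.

  e0=⟨1,0,0⟩ f→⟨0,4⟩ g→⟨0,0⟩ h→⟨0,0,0⟩
  e1=⟨0,1,0⟩ f→⟨2,0⟩ g→⟨3,2⟩ h→⟨4,1,2⟩
  e2=⟨0,0,1⟩ f→⟨3,0⟩ g→⟨2,3⟩ h→⟨1,4,3⟩
composite: [0 4 1; 0 1 4; 0 2 3]

Answer: [0 4 1; 0 1 4; 0 2 3]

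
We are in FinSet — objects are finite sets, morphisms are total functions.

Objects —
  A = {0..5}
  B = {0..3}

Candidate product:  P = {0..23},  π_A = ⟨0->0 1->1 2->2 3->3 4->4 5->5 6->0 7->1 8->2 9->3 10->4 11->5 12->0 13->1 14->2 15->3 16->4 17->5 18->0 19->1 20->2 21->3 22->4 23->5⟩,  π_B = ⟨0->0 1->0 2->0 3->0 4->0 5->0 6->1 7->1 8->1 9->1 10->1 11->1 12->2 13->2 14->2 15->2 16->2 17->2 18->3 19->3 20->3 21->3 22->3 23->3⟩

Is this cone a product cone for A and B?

|A|·|B| = 6·4 = 24;  |P| = 24
Check the pairing map k ↦ (π_A(k), π_B(k)):
  0 -> (0,0)
  1 -> (1,0)
  2 -> (2,0)
  3 -> (3,0)
  4 -> (4,0)
  5 -> (5,0)
  6 -> (0,1)
  7 -> (1,1)
  8 -> (2,1)
  9 -> (3,1)
  10 -> (4,1)
  11 -> (5,1)
  12 -> (0,2)
  13 -> (1,2)
  14 -> (2,2)
  15 -> (3,2)
  16 -> (4,2)
  17 -> (5,2)
  18 -> (0,3)
  19 -> (1,3)
  20 -> (2,3)
  21 -> (3,3)
  22 -> (4,3)
  23 -> (5,3)
distinct pairs in image: 24 / 24 needed
  → bijection onto A×B; projections well-typed.

Answer: VALID PRODUCT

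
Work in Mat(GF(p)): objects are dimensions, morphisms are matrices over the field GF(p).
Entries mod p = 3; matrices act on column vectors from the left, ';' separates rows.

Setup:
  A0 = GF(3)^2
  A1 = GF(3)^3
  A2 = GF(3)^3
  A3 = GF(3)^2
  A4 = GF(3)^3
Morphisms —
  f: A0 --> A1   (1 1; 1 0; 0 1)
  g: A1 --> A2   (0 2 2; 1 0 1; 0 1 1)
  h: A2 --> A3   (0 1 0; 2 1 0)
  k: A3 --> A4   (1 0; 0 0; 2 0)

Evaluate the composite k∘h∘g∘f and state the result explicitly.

  e0=(1,0) f-->(1,1,0) g-->(2,1,1) h-->(1,2) k-->(1,0,2)
  e1=(0,1) f-->(1,0,1) g-->(2,2,1) h-->(2,0) k-->(2,0,1)
⟦path⟧: (1 2; 0 0; 2 1)

Answer: (1 2; 0 0; 2 1)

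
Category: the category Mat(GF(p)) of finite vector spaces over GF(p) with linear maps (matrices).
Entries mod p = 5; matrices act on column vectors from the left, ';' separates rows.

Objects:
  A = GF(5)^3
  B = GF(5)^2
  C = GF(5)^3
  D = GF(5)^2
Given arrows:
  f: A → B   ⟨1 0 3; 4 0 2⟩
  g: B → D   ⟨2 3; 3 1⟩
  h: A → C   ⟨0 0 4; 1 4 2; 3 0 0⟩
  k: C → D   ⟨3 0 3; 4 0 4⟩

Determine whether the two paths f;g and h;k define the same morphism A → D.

Answer: COMMUTES

Trace:
Along f;g (path 1):
  e0=(1,0,0) f→(1,4) g→(4,2)
  e1=(0,1,0) f→(0,0) g→(0,0)
  e2=(0,0,1) f→(3,2) g→(2,1)
  composite₁ = ⟨4 0 2; 2 0 1⟩
Along h;k (path 2):
  e0=(1,0,0) h→(0,1,3) k→(4,2)
  e1=(0,1,0) h→(0,4,0) k→(0,0)
  e2=(0,0,1) h→(4,2,0) k→(2,1)
  composite₂ = ⟨4 0 2; 2 0 1⟩
Equal? equal; square commutes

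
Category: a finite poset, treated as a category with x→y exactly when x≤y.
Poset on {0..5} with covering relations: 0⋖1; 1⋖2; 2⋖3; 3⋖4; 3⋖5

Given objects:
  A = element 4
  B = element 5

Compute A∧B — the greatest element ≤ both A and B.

Answer: A∧B = 3

Derivation:
Common predecessors of 4,5: {0,1,2,3}
  0 ≤ 3
  1 ≤ 3
  2 ≤ 3
  3 ≤ 3
glb = 3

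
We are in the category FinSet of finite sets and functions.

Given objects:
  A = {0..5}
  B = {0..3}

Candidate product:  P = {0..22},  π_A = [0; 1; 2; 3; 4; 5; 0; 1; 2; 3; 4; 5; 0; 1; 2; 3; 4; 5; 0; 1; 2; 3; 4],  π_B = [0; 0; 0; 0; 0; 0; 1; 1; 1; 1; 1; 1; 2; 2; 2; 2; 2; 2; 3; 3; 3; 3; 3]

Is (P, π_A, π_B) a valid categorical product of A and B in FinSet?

|A|·|B| = 6·4 = 24;  |P| = 23
  → cardinalities differ; no bijection possible.

Answer: NOT A VALID PRODUCT — |P|=23 ≠ |A|·|B|=24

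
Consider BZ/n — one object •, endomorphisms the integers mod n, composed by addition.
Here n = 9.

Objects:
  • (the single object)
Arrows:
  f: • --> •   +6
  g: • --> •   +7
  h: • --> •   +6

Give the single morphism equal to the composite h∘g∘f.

  0 +6≡6 +7≡4 +6≡1  (mod 9)
composite: +1

Answer: +1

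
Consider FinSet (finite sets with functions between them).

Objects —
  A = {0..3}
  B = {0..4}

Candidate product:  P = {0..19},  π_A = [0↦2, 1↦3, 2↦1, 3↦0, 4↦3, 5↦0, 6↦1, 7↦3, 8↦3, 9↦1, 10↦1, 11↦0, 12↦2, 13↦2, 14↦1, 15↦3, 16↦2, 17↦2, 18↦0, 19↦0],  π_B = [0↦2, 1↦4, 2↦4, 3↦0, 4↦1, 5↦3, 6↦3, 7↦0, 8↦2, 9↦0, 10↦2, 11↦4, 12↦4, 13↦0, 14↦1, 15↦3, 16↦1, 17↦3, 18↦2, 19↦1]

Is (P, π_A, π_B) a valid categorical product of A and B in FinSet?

|A|·|B| = 4·5 = 20;  |P| = 20
Check the pairing map k ↦ (π_A(k), π_B(k)):
  0 ↦ (2,2)
  1 ↦ (3,4)
  2 ↦ (1,4)
  3 ↦ (0,0)
  4 ↦ (3,1)
  5 ↦ (0,3)
  6 ↦ (1,3)
  7 ↦ (3,0)
  8 ↦ (3,2)
  9 ↦ (1,0)
  10 ↦ (1,2)
  11 ↦ (0,4)
  12 ↦ (2,4)
  13 ↦ (2,0)
  14 ↦ (1,1)
  15 ↦ (3,3)
  16 ↦ (2,1)
  17 ↦ (2,3)
  18 ↦ (0,2)
  19 ↦ (0,1)
distinct pairs in image: 20 / 20 needed
  → bijection onto A×B; projections well-typed.

Answer: VALID PRODUCT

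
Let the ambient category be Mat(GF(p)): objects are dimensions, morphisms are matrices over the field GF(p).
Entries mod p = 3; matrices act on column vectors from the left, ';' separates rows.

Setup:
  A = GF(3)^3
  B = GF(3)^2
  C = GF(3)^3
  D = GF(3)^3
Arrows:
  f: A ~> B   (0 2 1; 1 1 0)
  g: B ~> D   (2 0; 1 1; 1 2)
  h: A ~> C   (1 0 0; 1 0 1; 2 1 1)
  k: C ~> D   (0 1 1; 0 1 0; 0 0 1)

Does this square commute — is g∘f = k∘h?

Answer: COMMUTES

Trace:
1) trace f;g:
  e0=(1,0,0) f~>(0,1) g~>(0,1,2)
  e1=(0,1,0) f~>(2,1) g~>(1,0,1)
  e2=(0,0,1) f~>(1,0) g~>(2,1,1)
  ⟦path⟧₁ = (0 1 2; 1 0 1; 2 1 1)
2) trace h;k:
  e0=(1,0,0) h~>(1,1,2) k~>(0,1,2)
  e1=(0,1,0) h~>(0,0,1) k~>(1,0,1)
  e2=(0,0,1) h~>(0,1,1) k~>(2,1,1)
  ⟦path⟧₂ = (0 1 2; 1 0 1; 2 1 1)
Equal? YES — commutes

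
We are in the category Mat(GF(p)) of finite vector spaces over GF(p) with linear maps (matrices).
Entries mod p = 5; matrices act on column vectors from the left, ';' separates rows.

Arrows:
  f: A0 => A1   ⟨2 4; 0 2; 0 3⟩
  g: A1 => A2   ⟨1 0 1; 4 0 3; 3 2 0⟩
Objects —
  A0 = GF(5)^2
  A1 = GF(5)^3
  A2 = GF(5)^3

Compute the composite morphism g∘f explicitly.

  e0=[1,0] f=>[2,0,0] g=>[2,3,1]
  e1=[0,1] f=>[4,2,3] g=>[2,0,1]
result: ⟨2 2; 3 0; 1 1⟩

Answer: ⟨2 2; 3 0; 1 1⟩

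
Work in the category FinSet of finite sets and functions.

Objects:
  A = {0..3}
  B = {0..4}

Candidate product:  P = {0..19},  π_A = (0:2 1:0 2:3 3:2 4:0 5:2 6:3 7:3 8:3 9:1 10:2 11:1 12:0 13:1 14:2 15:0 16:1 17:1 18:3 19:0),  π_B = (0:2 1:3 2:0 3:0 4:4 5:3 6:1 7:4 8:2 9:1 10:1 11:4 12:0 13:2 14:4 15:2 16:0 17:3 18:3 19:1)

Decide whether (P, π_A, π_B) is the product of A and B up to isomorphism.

Answer: VALID PRODUCT

Trace:
|A|·|B| = 4·5 = 20;  |P| = 20
Check the pairing map k ↦ (π_A(k), π_B(k)):
  0 : (2,2)
  1 : (0,3)
  2 : (3,0)
  3 : (2,0)
  4 : (0,4)
  5 : (2,3)
  6 : (3,1)
  7 : (3,4)
  8 : (3,2)
  9 : (1,1)
  10 : (2,1)
  11 : (1,4)
  12 : (0,0)
  13 : (1,2)
  14 : (2,4)
  15 : (0,2)
  16 : (1,0)
  17 : (1,3)
  18 : (3,3)
  19 : (0,1)
distinct pairs in image: 20 / 20 needed
  → bijection onto A×B; projections well-typed.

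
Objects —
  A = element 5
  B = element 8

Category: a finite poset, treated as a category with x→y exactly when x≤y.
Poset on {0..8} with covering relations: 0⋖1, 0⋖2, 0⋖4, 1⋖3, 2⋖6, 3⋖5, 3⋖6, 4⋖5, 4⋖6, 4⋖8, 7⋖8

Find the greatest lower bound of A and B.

{x : x⊑A ∧ x⊑B} = {0,4}  (A=5, B=8)
  0 ⊑ 4
  4 ⊑ 4
glb = 4

Answer: A∧B = 4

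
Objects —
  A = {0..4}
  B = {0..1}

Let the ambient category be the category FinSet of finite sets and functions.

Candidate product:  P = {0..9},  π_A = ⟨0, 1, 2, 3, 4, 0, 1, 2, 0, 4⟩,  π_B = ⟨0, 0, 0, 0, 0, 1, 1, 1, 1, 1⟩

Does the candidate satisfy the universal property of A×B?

Answer: NOT A VALID PRODUCT — duplicate pair at indices 5,8

Trace:
|A|·|B| = 5·2 = 10;  |P| = 10
Check the pairing map k ↦ (π_A(k), π_B(k)):
  0 ↦ (0,0)
  1 ↦ (1,0)
  2 ↦ (2,0)
  3 ↦ (3,0)
  4 ↦ (4,0)
  5 ↦ (0,1)
  6 ↦ (1,1)
  7 ↦ (2,1)
  8 ↦ (0,1)  ✗ repeats pair of k=5
  9 ↦ (4,1)
distinct pairs in image: 9 / 10 needed
  → (0,1) hit at k=5 and k=8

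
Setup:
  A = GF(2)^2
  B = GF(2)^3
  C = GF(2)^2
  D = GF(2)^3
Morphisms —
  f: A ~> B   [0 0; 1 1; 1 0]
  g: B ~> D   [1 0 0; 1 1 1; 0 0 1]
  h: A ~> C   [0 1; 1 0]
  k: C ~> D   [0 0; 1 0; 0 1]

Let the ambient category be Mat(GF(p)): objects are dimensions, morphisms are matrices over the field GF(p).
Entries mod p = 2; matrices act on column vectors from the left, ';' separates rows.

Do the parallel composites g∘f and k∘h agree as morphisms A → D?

Answer: COMMUTES

Trace:
1) trace f;g:
  e0=⟨1,0⟩ f~>⟨0,1,1⟩ g~>⟨0,0,1⟩
  e1=⟨0,1⟩ f~>⟨0,1,0⟩ g~>⟨0,1,0⟩
  result₁ = [0 0; 0 1; 1 0]
2) trace h;k:
  e0=⟨1,0⟩ h~>⟨0,1⟩ k~>⟨0,0,1⟩
  e1=⟨0,1⟩ h~>⟨1,0⟩ k~>⟨0,1,0⟩
  result₂ = [0 0; 0 1; 1 0]
Equal? YES — commutes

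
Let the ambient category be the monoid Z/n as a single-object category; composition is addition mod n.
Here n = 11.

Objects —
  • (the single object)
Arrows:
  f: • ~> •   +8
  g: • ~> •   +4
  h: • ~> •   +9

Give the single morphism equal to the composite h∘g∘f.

Answer: +10

Trace:
  0 +8≡8 +4≡1 +9≡10  (mod 11)
composite: +10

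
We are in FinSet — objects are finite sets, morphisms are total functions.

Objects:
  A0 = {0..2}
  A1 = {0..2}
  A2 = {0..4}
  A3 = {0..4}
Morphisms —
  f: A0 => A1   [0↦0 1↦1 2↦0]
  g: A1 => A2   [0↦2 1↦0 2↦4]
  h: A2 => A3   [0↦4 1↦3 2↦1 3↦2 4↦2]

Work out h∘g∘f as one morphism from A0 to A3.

  0 f=>0 g=>2 h=>1
  1 f=>1 g=>0 h=>4
  2 f=>0 g=>2 h=>1
result: [0↦1 1↦4 2↦1]

Answer: [0↦1 1↦4 2↦1]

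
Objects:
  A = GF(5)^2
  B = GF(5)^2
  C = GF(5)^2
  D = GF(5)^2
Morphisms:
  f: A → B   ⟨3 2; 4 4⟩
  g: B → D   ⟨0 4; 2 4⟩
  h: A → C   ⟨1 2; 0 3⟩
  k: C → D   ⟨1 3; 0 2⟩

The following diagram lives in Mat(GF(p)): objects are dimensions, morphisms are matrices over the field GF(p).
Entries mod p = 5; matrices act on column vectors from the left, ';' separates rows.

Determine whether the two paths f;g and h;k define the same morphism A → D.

Along f;g (path 1):
  e0=[1,0] f→[3,4] g→[1,2]
  e1=[0,1] f→[2,4] g→[1,0]
  result₁ = ⟨1 1; 2 0⟩
Along h;k (path 2):
  e0=[1,0] h→[1,0] k→[1,0]
  e1=[0,1] h→[2,3] k→[1,1]
  result₂ = ⟨1 1; 0 1⟩
Equal? NO — does not commute

Answer: DOES NOT COMMUTE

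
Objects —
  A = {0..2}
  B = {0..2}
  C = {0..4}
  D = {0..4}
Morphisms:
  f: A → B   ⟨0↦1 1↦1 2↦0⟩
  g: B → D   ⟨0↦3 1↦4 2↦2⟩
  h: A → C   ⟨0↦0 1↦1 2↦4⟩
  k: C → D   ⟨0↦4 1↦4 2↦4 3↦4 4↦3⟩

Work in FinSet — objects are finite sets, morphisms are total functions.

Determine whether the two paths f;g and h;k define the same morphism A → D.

1) trace f;g:
  0 f→1 g→4
  1 f→1 g→4
  2 f→0 g→3
  composite₁ = ⟨0↦4 1↦4 2↦3⟩
2) trace h;k:
  0 h→0 k→4
  1 h→1 k→4
  2 h→4 k→3
  composite₂ = ⟨0↦4 1↦4 2↦3⟩
Equal? same morphism ✓

Answer: COMMUTES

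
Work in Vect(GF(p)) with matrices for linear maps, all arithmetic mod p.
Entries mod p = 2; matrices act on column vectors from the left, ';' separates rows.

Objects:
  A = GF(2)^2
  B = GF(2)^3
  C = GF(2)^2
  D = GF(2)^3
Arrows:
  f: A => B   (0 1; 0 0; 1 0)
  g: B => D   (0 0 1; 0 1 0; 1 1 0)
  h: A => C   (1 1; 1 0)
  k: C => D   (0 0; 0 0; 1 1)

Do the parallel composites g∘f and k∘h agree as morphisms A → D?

Path 1 = f;g:
  e0=(1,0) f=>(0,0,1) g=>(1,0,0)
  e1=(0,1) f=>(1,0,0) g=>(0,0,1)
  ⟦path⟧₁ = (1 0; 0 0; 0 1)
Path 2 = h;k:
  e0=(1,0) h=>(1,1) k=>(0,0,0)
  e1=(0,1) h=>(1,0) k=>(0,0,1)
  ⟦path⟧₂ = (0 0; 0 0; 0 1)
Equal? NO — does not commute

Answer: DOES NOT COMMUTE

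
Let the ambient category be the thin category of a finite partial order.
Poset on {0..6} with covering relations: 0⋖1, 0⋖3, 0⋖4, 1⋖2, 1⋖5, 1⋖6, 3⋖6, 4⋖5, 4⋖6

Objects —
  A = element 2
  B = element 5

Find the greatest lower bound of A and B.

{x : x<=A ∧ x<=B} = {0,1}  (A=2, B=5)
  0 <= 1
  1 <= 1
glb = 1

Answer: A∧B = 1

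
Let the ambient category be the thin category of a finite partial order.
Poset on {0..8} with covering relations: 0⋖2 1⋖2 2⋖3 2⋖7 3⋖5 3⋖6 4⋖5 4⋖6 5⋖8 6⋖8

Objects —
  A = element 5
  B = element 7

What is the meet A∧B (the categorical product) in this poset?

{x : x<=A ∧ x<=B} = {0,1,2}  (A=5, B=7)
  0 <= 2
  1 <= 2
  2 <= 2
glb = 2

Answer: A∧B = 2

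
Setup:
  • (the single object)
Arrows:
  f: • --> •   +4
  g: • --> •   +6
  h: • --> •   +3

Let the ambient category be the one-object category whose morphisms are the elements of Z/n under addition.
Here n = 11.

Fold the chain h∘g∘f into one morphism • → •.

Answer: +2

Trace:
  0 +4≡4 +6≡10 +3≡2  (mod 11)
⟦path⟧: +2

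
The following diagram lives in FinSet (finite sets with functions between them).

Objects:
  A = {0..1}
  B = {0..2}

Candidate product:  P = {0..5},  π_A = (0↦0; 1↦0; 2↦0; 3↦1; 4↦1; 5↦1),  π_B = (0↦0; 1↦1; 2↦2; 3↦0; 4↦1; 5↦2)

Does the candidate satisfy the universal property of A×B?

Answer: VALID PRODUCT

Work:
|A|·|B| = 2·3 = 6;  |P| = 6
Check the pairing map k ↦ (π_A(k), π_B(k)):
  0 ↦ (0,0)
  1 ↦ (0,1)
  2 ↦ (0,2)
  3 ↦ (1,0)
  4 ↦ (1,1)
  5 ↦ (1,2)
distinct pairs in image: 6 / 6 needed
  → bijection onto A×B; projections well-typed.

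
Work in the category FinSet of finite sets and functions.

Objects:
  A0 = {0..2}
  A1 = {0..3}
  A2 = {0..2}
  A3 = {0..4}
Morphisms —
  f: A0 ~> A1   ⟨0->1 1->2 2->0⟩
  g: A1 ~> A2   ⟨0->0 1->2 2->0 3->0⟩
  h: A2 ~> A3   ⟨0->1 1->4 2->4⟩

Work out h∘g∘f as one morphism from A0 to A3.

Answer: ⟨0->4 1->1 2->1⟩

Work:
  0 f~>1 g~>2 h~>4
  1 f~>2 g~>0 h~>1
  2 f~>0 g~>0 h~>1
⟦path⟧: ⟨0->4 1->1 2->1⟩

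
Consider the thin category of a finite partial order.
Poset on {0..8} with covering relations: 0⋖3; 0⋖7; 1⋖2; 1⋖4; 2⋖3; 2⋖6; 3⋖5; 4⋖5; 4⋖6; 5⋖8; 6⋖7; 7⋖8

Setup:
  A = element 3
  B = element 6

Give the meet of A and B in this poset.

Lower bounds of A=3 and B=6: {1,2}
  1 ⊑ 2
  2 ⊑ 2
glb = 2

Answer: A∧B = 2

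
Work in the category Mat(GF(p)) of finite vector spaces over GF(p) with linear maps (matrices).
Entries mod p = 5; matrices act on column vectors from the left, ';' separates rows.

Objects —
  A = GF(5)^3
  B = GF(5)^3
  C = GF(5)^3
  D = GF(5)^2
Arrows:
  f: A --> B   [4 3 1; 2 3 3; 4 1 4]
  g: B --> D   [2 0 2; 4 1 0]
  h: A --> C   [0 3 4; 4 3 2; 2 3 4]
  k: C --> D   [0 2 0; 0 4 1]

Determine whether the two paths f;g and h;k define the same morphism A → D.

Answer: DOES NOT COMMUTE

Trace:
Path 1 = f;g:
  e0=(1,0,0) f-->(4,2,4) g-->(1,3)
  e1=(0,1,0) f-->(3,3,1) g-->(3,0)
  e2=(0,0,1) f-->(1,3,4) g-->(0,2)
  result₁ = [1 3 0; 3 0 2]
Path 2 = h;k:
  e0=(1,0,0) h-->(0,4,2) k-->(3,3)
  e1=(0,1,0) h-->(3,3,3) k-->(1,0)
  e2=(0,0,1) h-->(4,2,4) k-->(4,2)
  result₂ = [3 1 4; 3 0 2]
Equal? distinct morphisms ✗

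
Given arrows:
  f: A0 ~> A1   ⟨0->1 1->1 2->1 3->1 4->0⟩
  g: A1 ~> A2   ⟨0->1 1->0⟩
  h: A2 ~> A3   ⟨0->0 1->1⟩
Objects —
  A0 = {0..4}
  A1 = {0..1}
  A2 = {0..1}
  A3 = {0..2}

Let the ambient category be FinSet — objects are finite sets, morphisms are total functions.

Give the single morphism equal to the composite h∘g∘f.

Answer: ⟨0->0 1->0 2->0 3->0 4->1⟩

Derivation:
  0 f~>1 g~>0 h~>0
  1 f~>1 g~>0 h~>0
  2 f~>1 g~>0 h~>0
  3 f~>1 g~>0 h~>0
  4 f~>0 g~>1 h~>1
composite: ⟨0->0 1->0 2->0 3->0 4->1⟩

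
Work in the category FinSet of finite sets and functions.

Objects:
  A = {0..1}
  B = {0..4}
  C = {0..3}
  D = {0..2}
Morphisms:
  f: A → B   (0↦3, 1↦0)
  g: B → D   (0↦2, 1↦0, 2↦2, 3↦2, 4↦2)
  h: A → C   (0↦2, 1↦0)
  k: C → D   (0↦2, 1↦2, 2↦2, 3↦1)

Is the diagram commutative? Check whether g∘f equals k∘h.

Answer: COMMUTES

Trace:
Path 1 = f;g:
  0 f→3 g→2
  1 f→0 g→2
  composite₁ = (0↦2, 1↦2)
Path 2 = h;k:
  0 h→2 k→2
  1 h→0 k→2
  composite₂ = (0↦2, 1↦2)
Equal? YES — commutes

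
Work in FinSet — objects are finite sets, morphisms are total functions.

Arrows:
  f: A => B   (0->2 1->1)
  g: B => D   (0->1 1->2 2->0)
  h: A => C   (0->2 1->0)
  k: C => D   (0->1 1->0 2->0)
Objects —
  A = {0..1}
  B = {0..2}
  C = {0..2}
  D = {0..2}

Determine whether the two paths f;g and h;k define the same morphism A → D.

Answer: DOES NOT COMMUTE

Derivation:
Along f;g (path 1):
  0 f=>2 g=>0
  1 f=>1 g=>2
  ⟦path⟧₁ = (0->0 1->2)
Along h;k (path 2):
  0 h=>2 k=>0
  1 h=>0 k=>1
  ⟦path⟧₂ = (0->0 1->1)
Equal? NO — does not commute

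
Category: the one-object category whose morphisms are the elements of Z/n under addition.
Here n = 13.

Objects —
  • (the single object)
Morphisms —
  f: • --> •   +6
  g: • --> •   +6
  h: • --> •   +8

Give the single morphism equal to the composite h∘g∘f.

  0 +6≡6 +6≡12 +8≡7  (mod 13)
result: +7

Answer: +7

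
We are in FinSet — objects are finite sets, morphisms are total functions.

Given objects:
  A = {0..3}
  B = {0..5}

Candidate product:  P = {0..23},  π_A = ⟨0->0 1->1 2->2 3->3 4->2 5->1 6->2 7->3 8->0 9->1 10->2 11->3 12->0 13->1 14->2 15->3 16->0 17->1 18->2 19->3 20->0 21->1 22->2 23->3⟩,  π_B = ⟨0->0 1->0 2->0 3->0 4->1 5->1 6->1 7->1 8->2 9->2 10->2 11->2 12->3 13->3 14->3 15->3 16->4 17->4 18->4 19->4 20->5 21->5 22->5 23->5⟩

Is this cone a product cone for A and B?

Answer: NOT A VALID PRODUCT — duplicate pair at indices 6,4

Trace:
|A|·|B| = 4·6 = 24;  |P| = 24
Check the pairing map k ↦ (π_A(k), π_B(k)):
  0 -> (0,0)
  1 -> (1,0)
  2 -> (2,0)
  3 -> (3,0)
  4 -> (2,1)
  5 -> (1,1)
  6 -> (2,1)  ✗ repeats pair of k=4
  7 -> (3,1)
  8 -> (0,2)
  9 -> (1,2)
  10 -> (2,2)
  11 -> (3,2)
  12 -> (0,3)
  13 -> (1,3)
  14 -> (2,3)
  15 -> (3,3)
  16 -> (0,4)
  17 -> (1,4)
  18 -> (2,4)
  19 -> (3,4)
  20 -> (0,5)
  21 -> (1,5)
  22 -> (2,5)
  23 -> (3,5)
distinct pairs in image: 23 / 24 needed
  → (2,1) hit at k=4 and k=6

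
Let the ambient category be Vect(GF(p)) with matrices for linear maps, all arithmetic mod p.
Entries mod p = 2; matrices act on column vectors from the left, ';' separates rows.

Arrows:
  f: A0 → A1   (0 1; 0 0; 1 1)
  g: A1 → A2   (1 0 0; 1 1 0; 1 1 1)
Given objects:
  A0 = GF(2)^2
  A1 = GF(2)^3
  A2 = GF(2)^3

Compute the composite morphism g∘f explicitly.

Answer: (0 1; 0 1; 1 0)

Derivation:
  e0=[1,0] f→[0,0,1] g→[0,0,1]
  e1=[0,1] f→[1,0,1] g→[1,1,0]
composite: (0 1; 0 1; 1 0)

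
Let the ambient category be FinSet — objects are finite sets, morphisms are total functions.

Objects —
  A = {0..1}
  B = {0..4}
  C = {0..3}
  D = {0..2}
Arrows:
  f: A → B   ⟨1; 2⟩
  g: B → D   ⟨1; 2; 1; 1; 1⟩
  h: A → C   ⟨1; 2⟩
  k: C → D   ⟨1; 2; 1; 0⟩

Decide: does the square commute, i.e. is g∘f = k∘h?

Answer: COMMUTES

Trace:
1) trace f;g:
  0 f→1 g→2
  1 f→2 g→1
  composite₁ = ⟨2; 1⟩
2) trace h;k:
  0 h→1 k→2
  1 h→2 k→1
  composite₂ = ⟨2; 1⟩
Equal? YES — commutes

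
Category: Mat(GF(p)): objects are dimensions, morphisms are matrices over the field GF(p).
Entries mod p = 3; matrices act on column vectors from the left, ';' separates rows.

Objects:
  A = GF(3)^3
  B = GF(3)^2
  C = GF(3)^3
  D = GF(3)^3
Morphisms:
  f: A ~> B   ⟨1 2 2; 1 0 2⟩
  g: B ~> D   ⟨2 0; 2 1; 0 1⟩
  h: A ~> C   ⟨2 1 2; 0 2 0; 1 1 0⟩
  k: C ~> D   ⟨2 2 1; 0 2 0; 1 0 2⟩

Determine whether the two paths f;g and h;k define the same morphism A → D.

Answer: COMMUTES

Work:
1) trace f;g:
  e0=(1,0,0) f~>(1,1) g~>(2,0,1)
  e1=(0,1,0) f~>(2,0) g~>(1,1,0)
  e2=(0,0,1) f~>(2,2) g~>(1,0,2)
  result₁ = ⟨2 1 1; 0 1 0; 1 0 2⟩
2) trace h;k:
  e0=(1,0,0) h~>(2,0,1) k~>(2,0,1)
  e1=(0,1,0) h~>(1,2,1) k~>(1,1,0)
  e2=(0,0,1) h~>(2,0,0) k~>(1,0,2)
  result₂ = ⟨2 1 1; 0 1 0; 1 0 2⟩
Equal? YES — commutes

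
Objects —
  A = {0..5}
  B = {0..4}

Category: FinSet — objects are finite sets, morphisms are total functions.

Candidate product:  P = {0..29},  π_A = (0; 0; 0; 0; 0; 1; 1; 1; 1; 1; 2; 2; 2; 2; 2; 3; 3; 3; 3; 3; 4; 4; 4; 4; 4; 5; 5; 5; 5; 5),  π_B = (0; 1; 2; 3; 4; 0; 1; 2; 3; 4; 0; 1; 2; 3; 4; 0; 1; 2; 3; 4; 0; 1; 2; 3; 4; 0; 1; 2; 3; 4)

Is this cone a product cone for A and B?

Answer: VALID PRODUCT

Work:
|A|·|B| = 6·5 = 30;  |P| = 30
Check the pairing map k ↦ (π_A(k), π_B(k)):
  0 ↦ (0,0)
  1 ↦ (0,1)
  2 ↦ (0,2)
  3 ↦ (0,3)
  4 ↦ (0,4)
  5 ↦ (1,0)
  6 ↦ (1,1)
  7 ↦ (1,2)
  8 ↦ (1,3)
  9 ↦ (1,4)
  10 ↦ (2,0)
  11 ↦ (2,1)
  12 ↦ (2,2)
  13 ↦ (2,3)
  14 ↦ (2,4)
  15 ↦ (3,0)
  16 ↦ (3,1)
  17 ↦ (3,2)
  18 ↦ (3,3)
  19 ↦ (3,4)
  20 ↦ (4,0)
  21 ↦ (4,1)
  22 ↦ (4,2)
  23 ↦ (4,3)
  24 ↦ (4,4)
  25 ↦ (5,0)
  26 ↦ (5,1)
  27 ↦ (5,2)
  28 ↦ (5,3)
  29 ↦ (5,4)
distinct pairs in image: 30 / 30 needed
  → bijection onto A×B; projections well-typed.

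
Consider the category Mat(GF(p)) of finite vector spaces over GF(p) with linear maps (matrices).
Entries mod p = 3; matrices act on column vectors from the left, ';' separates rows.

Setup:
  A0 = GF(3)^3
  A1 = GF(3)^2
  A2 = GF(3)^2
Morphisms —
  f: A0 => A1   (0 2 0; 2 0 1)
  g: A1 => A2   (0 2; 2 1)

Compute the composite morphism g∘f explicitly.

  e0=[1,0,0] f=>[0,2] g=>[1,2]
  e1=[0,1,0] f=>[2,0] g=>[0,1]
  e2=[0,0,1] f=>[0,1] g=>[2,1]
⟦path⟧: (1 0 2; 2 1 1)

Answer: (1 0 2; 2 1 1)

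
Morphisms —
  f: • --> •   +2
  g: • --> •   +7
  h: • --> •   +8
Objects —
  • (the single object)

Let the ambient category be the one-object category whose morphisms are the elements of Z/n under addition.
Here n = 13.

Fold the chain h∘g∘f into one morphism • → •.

Answer: +4

Derivation:
  0 +2≡2 +7≡9 +8≡4  (mod 13)
⟦path⟧: +4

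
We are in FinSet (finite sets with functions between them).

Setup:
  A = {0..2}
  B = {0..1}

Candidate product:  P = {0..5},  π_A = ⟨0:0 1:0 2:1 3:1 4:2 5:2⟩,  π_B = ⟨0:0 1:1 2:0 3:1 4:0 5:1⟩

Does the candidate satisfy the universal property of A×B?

Answer: VALID PRODUCT

Work:
|A|·|B| = 3·2 = 6;  |P| = 6
Check the pairing map k ↦ (π_A(k), π_B(k)):
  0 : (0,0)
  1 : (0,1)
  2 : (1,0)
  3 : (1,1)
  4 : (2,0)
  5 : (2,1)
distinct pairs in image: 6 / 6 needed
  → bijection onto A×B; projections well-typed.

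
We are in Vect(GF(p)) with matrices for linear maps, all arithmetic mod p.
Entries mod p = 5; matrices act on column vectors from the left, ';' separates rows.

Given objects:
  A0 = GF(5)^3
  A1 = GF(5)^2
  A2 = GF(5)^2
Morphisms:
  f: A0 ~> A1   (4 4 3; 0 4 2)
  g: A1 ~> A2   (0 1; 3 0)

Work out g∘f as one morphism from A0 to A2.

  e0=[1,0,0] f~>[4,0] g~>[0,2]
  e1=[0,1,0] f~>[4,4] g~>[4,2]
  e2=[0,0,1] f~>[3,2] g~>[2,4]
⟦path⟧: (0 4 2; 2 2 4)

Answer: (0 4 2; 2 2 4)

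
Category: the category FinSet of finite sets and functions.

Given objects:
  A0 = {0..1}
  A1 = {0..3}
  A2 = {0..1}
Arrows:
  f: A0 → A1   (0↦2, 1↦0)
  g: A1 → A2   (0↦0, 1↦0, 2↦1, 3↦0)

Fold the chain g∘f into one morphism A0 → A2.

Answer: (0↦1, 1↦0)

Work:
  0 f→2 g→1
  1 f→0 g→0
⟦path⟧: (0↦1, 1↦0)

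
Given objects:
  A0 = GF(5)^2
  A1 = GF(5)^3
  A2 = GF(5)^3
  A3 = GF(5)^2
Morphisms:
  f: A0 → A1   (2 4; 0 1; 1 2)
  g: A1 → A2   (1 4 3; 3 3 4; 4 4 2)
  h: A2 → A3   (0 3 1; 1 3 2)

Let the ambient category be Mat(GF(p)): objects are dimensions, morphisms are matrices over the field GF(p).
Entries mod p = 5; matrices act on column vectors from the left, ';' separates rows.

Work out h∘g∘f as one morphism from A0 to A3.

  e0=(1,0) f→(2,0,1) g→(0,0,0) h→(0,0)
  e1=(0,1) f→(4,1,2) g→(4,3,4) h→(3,1)
result: (0 3; 0 1)

Answer: (0 3; 0 1)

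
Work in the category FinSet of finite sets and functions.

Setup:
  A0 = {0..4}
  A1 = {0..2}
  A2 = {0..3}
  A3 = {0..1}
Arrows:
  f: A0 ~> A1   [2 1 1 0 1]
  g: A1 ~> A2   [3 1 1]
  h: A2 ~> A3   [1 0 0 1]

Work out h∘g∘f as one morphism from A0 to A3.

Answer: [0 0 0 1 0]

Trace:
  0 f~>2 g~>1 h~>0
  1 f~>1 g~>1 h~>0
  2 f~>1 g~>1 h~>0
  3 f~>0 g~>3 h~>1
  4 f~>1 g~>1 h~>0
composite: [0 0 0 1 0]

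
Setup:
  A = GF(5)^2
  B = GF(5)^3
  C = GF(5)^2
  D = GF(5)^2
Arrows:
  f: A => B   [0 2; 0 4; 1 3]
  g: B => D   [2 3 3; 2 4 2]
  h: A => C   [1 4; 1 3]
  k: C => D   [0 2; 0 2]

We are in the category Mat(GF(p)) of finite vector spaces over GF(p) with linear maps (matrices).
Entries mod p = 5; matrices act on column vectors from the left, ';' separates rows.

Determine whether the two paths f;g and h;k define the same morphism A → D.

Answer: DOES NOT COMMUTE

Derivation:
Path 1 = f;g:
  e0=[1,0] f=>[0,0,1] g=>[3,2]
  e1=[0,1] f=>[2,4,3] g=>[0,1]
  composite₁ = [3 0; 2 1]
Path 2 = h;k:
  e0=[1,0] h=>[1,1] k=>[2,2]
  e1=[0,1] h=>[4,3] k=>[1,1]
  composite₂ = [2 1; 2 1]
Equal? differ; not commutative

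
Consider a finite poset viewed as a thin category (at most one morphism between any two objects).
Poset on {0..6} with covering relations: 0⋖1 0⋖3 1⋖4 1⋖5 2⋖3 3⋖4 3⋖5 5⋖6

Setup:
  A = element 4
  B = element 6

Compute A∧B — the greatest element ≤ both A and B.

Lower bounds of A=4 and B=6: {0,1,2,3}
  maximal lower bounds 1 and 3 are incomparable: neither 1<=3 nor 3<=1
→ no greatest lower bound exists

Answer: NO MEET EXISTS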